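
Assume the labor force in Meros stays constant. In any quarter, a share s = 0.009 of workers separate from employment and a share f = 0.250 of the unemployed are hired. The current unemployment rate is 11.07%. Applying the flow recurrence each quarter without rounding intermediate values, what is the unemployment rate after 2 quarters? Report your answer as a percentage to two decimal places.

With a fixed labor force, u_{t+1} = u_t + s·(1−u_t) − f·u_t = u_t·(1−s−f) + s.
Here 1−s−f = 0.741 and s = 0.009.
u_1 = 0.110700 × 0.741 + 0.009 = 0.091029.
u_2 = 0.091029 × 0.741 + 0.009 = 0.076452.

Unemployment rate after two quarters ≈ 7.65%.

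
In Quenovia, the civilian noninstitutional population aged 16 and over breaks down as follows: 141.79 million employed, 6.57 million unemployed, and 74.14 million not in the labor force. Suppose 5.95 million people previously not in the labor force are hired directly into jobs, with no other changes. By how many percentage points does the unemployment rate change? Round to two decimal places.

Initially, labor force = 141.79 + 6.57 = 148.36 million, so u = 6.57/148.36 = 4.43%.
After the change, employed and labor force both rise by 5.95; unemployed unchanged → E = 147.74, U = 6.57, labor force = 154.31 million.
New unemployment rate = 6.57 / 154.31 = 4.26%.
Change = 4.26% − 4.43% = −0.17 percentage points.

The unemployment rate changes by −0.17 percentage points.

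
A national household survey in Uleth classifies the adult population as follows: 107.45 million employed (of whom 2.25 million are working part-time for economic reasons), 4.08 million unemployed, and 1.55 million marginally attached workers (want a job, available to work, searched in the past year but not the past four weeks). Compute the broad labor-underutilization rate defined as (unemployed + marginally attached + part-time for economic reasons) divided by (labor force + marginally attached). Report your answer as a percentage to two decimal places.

Broad underutilization rate ≈ 6.97%.

Labor force = 107.45 + 4.08 = 111.53 million.
Numerator = 4.08 + 1.55 + 2.25 = 7.88 million.
Denominator = 111.53 + 1.55 = 113.08 million.
Broad rate = 7.88 / 113.08 = 6.97%.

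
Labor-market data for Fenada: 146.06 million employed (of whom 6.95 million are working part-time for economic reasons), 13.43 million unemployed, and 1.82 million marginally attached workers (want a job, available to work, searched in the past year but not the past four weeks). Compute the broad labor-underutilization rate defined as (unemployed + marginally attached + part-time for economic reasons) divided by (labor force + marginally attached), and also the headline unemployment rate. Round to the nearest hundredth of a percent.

Broad underutilization rate ≈ 13.76%; headline unemployment rate ≈ 8.42%.

Labor force = 146.06 + 13.43 = 159.49 million.
Numerator = 13.43 + 1.82 + 6.95 = 22.20 million.
Denominator = 159.49 + 1.82 = 161.31 million.
Broad rate = 22.20 / 161.31 = 13.76%.
Headline unemployment rate = 13.43 / 159.49 = 8.42%.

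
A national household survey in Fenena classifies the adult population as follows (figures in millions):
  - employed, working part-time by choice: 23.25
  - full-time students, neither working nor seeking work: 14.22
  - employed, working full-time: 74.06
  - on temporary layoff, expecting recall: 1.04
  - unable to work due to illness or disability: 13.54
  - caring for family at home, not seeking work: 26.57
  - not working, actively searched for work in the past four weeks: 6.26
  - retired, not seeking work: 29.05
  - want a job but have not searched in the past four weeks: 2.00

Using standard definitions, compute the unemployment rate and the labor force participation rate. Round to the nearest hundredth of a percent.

Employed = 23.25 + 74.06 = 97.31 million.
Unemployed = 1.04 + 6.26 = 7.30 million (jobless and actively searching, or on temporary layoff).
Labor force = 97.31 + 7.30 = 104.61 million.
Not in labor force = 14.22 + 13.54 + 26.57 + 29.05 + 2.00 = 85.38 million (those not working and not actively searching are outside the labor force — including those who want a job but have given up searching).
Civilian working-age population = 104.61 + 85.38 = 189.99 million.
Unemployment rate = 7.30 / 104.61 = 6.98%.
Labor force participation rate = 104.61 / 189.99 = 55.06%.

Unemployment rate ≈ 6.98%; labor force participation rate ≈ 55.06%.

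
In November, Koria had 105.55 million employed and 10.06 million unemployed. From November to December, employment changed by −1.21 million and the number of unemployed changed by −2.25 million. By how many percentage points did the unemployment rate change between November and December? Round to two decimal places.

The unemployment rate changed by −1.74 percentage points.

November: labor force = 105.55 + 10.06 = 115.61; u = 10.06/115.61 = 8.70%.
December: labor force = 104.34 + 7.81 = 112.15; u = 7.81/112.15 = 6.96%.
Change = 6.96% − 8.70% = −1.74 pp.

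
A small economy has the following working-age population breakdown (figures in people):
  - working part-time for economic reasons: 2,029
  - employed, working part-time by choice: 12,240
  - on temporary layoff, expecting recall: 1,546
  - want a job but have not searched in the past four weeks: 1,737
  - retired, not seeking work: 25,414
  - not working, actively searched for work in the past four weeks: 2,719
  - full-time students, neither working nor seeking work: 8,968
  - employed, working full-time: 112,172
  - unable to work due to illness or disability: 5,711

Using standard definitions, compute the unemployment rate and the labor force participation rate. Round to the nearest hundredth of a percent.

Employed = 2,029 + 12,240 + 112,172 = 126,441 (anyone who worked, including part-time for economic reasons, counts as employed).
Unemployed = 1,546 + 2,719 = 4,265 (jobless and actively searching, or on temporary layoff).
Labor force = 126,441 + 4,265 = 130,706.
Not in labor force = 1,737 + 25,414 + 8,968 + 5,711 = 41,830 (those not working and not actively searching are outside the labor force — including those who want a job but have given up searching).
Civilian working-age population = 130,706 + 41,830 = 172,536.
Unemployment rate = 4,265 / 130,706 = 3.26%.
Labor force participation rate = 130,706 / 172,536 = 75.76%.

Unemployment rate ≈ 3.26%; labor force participation rate ≈ 75.76%.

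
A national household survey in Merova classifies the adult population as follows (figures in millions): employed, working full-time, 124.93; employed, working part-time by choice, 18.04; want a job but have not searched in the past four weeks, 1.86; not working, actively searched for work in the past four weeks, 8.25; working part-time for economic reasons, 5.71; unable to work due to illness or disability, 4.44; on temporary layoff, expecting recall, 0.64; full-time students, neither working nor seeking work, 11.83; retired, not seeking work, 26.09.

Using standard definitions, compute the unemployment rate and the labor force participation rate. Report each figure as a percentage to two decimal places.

Employed = 124.93 + 18.04 + 5.71 = 148.68 million (anyone who worked, including part-time for economic reasons, counts as employed).
Unemployed = 8.25 + 0.64 = 8.89 million (jobless and actively searching, or on temporary layoff).
Labor force = 148.68 + 8.89 = 157.57 million.
Not in labor force = 1.86 + 4.44 + 11.83 + 26.09 = 44.22 million (those not working and not actively searching are outside the labor force — including those who want a job but have given up searching).
Civilian working-age population = 157.57 + 44.22 = 201.79 million.
Unemployment rate = 8.89 / 157.57 = 5.64%.
Labor force participation rate = 157.57 / 201.79 = 78.09%.

Unemployment rate ≈ 5.64%; labor force participation rate ≈ 78.09%.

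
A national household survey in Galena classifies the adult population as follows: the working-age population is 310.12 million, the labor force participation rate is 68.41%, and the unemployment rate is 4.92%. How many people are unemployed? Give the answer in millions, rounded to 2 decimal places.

Labor force = 0.6841 × 310.12 = 212.15 million.
Unemployed = 0.0492 × 212.15 ≈ 10.44 million.

About 10.44 million are unemployed.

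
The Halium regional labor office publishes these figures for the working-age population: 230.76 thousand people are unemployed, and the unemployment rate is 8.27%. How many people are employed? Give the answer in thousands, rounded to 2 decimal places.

About 2,559.57 thousand are employed.

Labor force = U / u = 230.76 / 0.0827 ≈ 2,790.33 thousand.
Employed = labor force − unemployed = 2,790.33 − 230.76 = 2,559.57 thousand.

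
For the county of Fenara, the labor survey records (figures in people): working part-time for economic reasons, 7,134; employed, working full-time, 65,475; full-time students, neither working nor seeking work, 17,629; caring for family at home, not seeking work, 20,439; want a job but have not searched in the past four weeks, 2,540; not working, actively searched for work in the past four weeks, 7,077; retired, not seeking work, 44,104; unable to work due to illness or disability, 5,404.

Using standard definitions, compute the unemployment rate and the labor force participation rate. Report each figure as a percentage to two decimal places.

Unemployment rate ≈ 8.88%; labor force participation rate ≈ 46.93%.

Employed = 7,134 + 65,475 = 72,609 (anyone who worked, including part-time for economic reasons, counts as employed).
Unemployed = 7,077.
Labor force = 72,609 + 7,077 = 79,686.
Not in labor force = 17,629 + 20,439 + 2,540 + 44,104 + 5,404 = 90,116 (those not working and not actively searching are outside the labor force — including those who want a job but have given up searching).
Civilian working-age population = 79,686 + 90,116 = 169,802.
Unemployment rate = 7,077 / 79,686 = 8.88%.
Labor force participation rate = 79,686 / 169,802 = 46.93%.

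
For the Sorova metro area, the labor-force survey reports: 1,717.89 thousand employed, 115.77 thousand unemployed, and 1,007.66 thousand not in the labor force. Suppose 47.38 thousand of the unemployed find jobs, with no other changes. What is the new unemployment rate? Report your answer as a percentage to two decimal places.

New unemployment rate ≈ 3.73%.

Initially, labor force = 1,717.89 + 115.77 = 1,833.66 thousand, so u = 115.77/1,833.66 = 6.31%.
After the change, unemployed falls and employed rises by 47.38; labor force unchanged → E = 1,765.27, U = 68.39, labor force = 1,833.66 thousand.
New unemployment rate = 68.39 / 1,833.66 = 3.73%.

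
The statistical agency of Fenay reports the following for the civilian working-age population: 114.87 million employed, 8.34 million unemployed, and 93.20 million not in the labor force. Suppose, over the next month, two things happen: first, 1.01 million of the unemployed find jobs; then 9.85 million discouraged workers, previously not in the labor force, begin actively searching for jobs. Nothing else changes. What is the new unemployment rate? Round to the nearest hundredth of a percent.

New unemployment rate ≈ 12.91%.

Initially, labor force = 114.87 + 8.34 = 123.21 million, so u = 8.34/123.21 = 6.77%.
After the first change, unemployed falls and employed rises by 1.01; labor force unchanged → E = 115.88, U = 7.33, labor force = 123.21 million.
After the second change, unemployed and labor force both rise by 9.85 → E = 115.88, U = 17.18, labor force = 133.06 million.
New unemployment rate = 17.18 / 133.06 = 12.91%.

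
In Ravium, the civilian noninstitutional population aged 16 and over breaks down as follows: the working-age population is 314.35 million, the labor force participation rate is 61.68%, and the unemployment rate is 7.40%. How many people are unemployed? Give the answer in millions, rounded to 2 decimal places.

About 14.35 million are unemployed.

Labor force = 0.6168 × 314.35 = 193.89 million.
Unemployed = 0.0740 × 193.89 ≈ 14.35 million.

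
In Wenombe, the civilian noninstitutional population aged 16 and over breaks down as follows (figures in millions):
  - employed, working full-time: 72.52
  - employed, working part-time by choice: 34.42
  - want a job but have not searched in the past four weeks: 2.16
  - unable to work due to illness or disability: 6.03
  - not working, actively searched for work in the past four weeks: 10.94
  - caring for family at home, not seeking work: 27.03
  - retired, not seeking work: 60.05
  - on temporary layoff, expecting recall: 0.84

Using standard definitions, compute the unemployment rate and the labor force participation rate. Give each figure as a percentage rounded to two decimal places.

Employed = 72.52 + 34.42 = 106.94 million.
Unemployed = 10.94 + 0.84 = 11.78 million (jobless and actively searching, or on temporary layoff).
Labor force = 106.94 + 11.78 = 118.72 million.
Not in labor force = 2.16 + 6.03 + 27.03 + 60.05 = 95.27 million (those not working and not actively searching are outside the labor force — including those who want a job but have given up searching).
Civilian working-age population = 118.72 + 95.27 = 213.99 million.
Unemployment rate = 11.78 / 118.72 = 9.92%.
Labor force participation rate = 118.72 / 213.99 = 55.48%.

Unemployment rate ≈ 9.92%; labor force participation rate ≈ 55.48%.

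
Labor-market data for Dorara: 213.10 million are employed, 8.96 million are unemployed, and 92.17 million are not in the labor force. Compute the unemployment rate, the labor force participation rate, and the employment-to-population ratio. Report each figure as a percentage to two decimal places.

Unemployment rate ≈ 4.03%; labor force participation rate ≈ 70.67%; employment-population ratio ≈ 67.82%.

Labor force = employed + unemployed = 213.10 + 8.96 = 222.06 million.
Working-age population = 222.06 + 92.17 = 314.23 million.
Unemployment rate = 8.96 / 222.06 = 4.03%.
Labor force participation rate = 222.06 / 314.23 = 70.67%.
Employment-population ratio = 213.10 / 314.23 = 67.82%.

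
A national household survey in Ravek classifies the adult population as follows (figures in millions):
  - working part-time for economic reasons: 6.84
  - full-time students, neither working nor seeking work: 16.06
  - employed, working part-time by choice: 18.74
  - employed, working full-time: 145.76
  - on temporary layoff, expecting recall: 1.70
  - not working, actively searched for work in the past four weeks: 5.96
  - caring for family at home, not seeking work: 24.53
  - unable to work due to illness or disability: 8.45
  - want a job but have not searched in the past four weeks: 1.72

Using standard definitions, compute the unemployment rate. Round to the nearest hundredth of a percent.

Unemployment rate ≈ 4.28%.

Employed = 6.84 + 18.74 + 145.76 = 171.34 million (anyone who worked, including part-time for economic reasons, counts as employed).
Unemployed = 1.70 + 5.96 = 7.66 million (jobless and actively searching, or on temporary layoff).
Labor force = 171.34 + 7.66 = 179.00 million.
Unemployment rate = 7.66 / 179.00 = 4.28%.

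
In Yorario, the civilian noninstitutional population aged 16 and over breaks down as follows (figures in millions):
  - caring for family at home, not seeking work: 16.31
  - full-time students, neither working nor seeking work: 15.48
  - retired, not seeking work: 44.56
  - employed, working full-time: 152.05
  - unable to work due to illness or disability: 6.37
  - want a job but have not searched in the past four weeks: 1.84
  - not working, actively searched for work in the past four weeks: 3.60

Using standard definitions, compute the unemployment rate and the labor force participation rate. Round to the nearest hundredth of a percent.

Unemployment rate ≈ 2.31%; labor force participation rate ≈ 64.80%.

Employed = 152.05 million.
Unemployed = 3.60 million.
Labor force = 152.05 + 3.60 = 155.65 million.
Not in labor force = 16.31 + 15.48 + 44.56 + 6.37 + 1.84 = 84.56 million (those not working and not actively searching are outside the labor force — including those who want a job but have given up searching).
Civilian working-age population = 155.65 + 84.56 = 240.21 million.
Unemployment rate = 3.60 / 155.65 = 2.31%.
Labor force participation rate = 155.65 / 240.21 = 64.80%.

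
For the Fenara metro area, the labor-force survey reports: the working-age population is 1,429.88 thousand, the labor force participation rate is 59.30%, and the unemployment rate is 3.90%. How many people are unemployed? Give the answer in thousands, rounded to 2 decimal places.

About 33.07 thousand are unemployed.

Labor force = 0.5930 × 1,429.88 = 847.92 thousand.
Unemployed = 0.0390 × 847.92 ≈ 33.07 thousand.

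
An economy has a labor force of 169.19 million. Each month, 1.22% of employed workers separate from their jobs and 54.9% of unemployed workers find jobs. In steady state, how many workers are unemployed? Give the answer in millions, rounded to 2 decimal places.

Steady-state unemployment rate u* = s/(s+f) = 1.22/(1.22+54.9) = 0.021739.
Unemployed = u* × labor force = 0.021739 × 169.19 ≈ 3.68 million.

About 3.68 million are unemployed in steady state.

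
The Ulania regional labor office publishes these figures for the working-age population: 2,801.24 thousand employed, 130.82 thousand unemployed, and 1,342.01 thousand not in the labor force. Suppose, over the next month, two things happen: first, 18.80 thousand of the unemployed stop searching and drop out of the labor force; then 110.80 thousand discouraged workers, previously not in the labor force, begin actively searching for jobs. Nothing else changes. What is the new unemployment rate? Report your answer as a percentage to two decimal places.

New unemployment rate ≈ 7.37%.

Initially, labor force = 2,801.24 + 130.82 = 2,932.06 thousand, so u = 130.82/2,932.06 = 4.46%.
After the first change, unemployed and labor force both fall by 18.80 → E = 2,801.24, U = 112.02, labor force = 2,913.26 thousand.
After the second change, unemployed and labor force both rise by 110.80 → E = 2,801.24, U = 222.82, labor force = 3,024.06 thousand.
New unemployment rate = 222.82 / 3,024.06 = 7.37%.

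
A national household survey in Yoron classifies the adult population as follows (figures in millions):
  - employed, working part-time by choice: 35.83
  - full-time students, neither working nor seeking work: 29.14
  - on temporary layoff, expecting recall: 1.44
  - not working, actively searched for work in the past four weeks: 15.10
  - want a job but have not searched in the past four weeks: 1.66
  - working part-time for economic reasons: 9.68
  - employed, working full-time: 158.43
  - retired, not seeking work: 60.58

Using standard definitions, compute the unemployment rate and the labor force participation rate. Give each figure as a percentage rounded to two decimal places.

Unemployment rate ≈ 7.50%; labor force participation rate ≈ 70.70%.

Employed = 35.83 + 9.68 + 158.43 = 203.94 million (anyone who worked, including part-time for economic reasons, counts as employed).
Unemployed = 1.44 + 15.10 = 16.54 million (jobless and actively searching, or on temporary layoff).
Labor force = 203.94 + 16.54 = 220.48 million.
Not in labor force = 29.14 + 1.66 + 60.58 = 91.38 million (those not working and not actively searching are outside the labor force — including those who want a job but have given up searching).
Civilian working-age population = 220.48 + 91.38 = 311.86 million.
Unemployment rate = 16.54 / 220.48 = 7.50%.
Labor force participation rate = 220.48 / 311.86 = 70.70%.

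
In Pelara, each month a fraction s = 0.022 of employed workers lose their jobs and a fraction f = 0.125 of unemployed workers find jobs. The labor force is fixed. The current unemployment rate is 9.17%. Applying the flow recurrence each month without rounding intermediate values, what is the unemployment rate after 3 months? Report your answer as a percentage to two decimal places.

With a fixed labor force, u_{t+1} = u_t + s·(1−u_t) − f·u_t = u_t·(1−s−f) + s.
Here 1−s−f = 0.853 and s = 0.022.
u_1 = 0.091700 × 0.853 + 0.022 = 0.100220.
u_2 = 0.100220 × 0.853 + 0.022 = 0.107488.
u_3 = 0.107488 × 0.853 + 0.022 = 0.113687.

Unemployment rate after three months ≈ 11.37%.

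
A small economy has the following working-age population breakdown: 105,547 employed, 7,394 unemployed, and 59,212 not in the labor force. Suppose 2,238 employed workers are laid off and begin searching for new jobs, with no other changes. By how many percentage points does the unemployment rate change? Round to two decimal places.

The unemployment rate changes by +1.98 percentage points.

Initially, labor force = 105,547 + 7,394 = 112,941, so u = 7,394/112,941 = 6.55%.
After the change, employed falls and unemployed rises by 2,238; labor force unchanged → E = 103,309, U = 9,632, labor force = 112,941.
New unemployment rate = 9,632 / 112,941 = 8.53%.
Change = 8.53% − 6.55% = +1.98 percentage points.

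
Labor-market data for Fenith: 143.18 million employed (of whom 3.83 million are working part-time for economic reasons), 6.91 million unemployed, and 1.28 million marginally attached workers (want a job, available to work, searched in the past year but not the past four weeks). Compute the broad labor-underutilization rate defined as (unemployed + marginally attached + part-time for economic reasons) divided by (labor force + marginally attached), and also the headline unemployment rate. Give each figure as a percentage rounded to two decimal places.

Broad underutilization rate ≈ 7.94%; headline unemployment rate ≈ 4.60%.

Labor force = 143.18 + 6.91 = 150.09 million.
Numerator = 6.91 + 1.28 + 3.83 = 12.02 million.
Denominator = 150.09 + 1.28 = 151.37 million.
Broad rate = 12.02 / 151.37 = 7.94%.
Headline unemployment rate = 6.91 / 150.09 = 4.60%.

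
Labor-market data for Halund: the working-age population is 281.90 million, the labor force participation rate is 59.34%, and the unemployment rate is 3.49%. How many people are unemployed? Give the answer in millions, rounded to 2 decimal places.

Labor force = 0.5934 × 281.90 = 167.28 million.
Unemployed = 0.0349 × 167.28 ≈ 5.84 million.

About 5.84 million are unemployed.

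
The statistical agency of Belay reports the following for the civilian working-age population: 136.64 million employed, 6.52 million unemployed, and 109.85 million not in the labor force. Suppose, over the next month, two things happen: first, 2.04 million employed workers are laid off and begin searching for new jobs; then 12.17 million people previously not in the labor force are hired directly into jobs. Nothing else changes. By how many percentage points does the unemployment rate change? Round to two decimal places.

The unemployment rate changes by +0.96 percentage points.

Initially, labor force = 136.64 + 6.52 = 143.16 million, so u = 6.52/143.16 = 4.55%.
After the first change, employed falls and unemployed rises by 2.04; labor force unchanged → E = 134.60, U = 8.56, labor force = 143.16 million.
After the second change, employed and labor force both rise by 12.17; unemployed unchanged → E = 146.77, U = 8.56, labor force = 155.33 million.
New unemployment rate = 8.56 / 155.33 = 5.51%.
Change = 5.51% − 4.55% = +0.96 percentage points.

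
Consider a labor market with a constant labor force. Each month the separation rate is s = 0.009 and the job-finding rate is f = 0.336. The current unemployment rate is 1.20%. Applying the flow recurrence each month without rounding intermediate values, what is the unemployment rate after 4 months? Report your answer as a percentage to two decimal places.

With a fixed labor force, u_{t+1} = u_t + s·(1−u_t) − f·u_t = u_t·(1−s−f) + s.
Here 1−s−f = 0.655 and s = 0.009.
u_1 = 0.012000 × 0.655 + 0.009 = 0.016860.
u_2 = 0.016860 × 0.655 + 0.009 = 0.020043.
u_3 = 0.020043 × 0.655 + 0.009 = 0.022128.
u_4 = 0.022128 × 0.655 + 0.009 = 0.023494.

Unemployment rate after four months ≈ 2.35%.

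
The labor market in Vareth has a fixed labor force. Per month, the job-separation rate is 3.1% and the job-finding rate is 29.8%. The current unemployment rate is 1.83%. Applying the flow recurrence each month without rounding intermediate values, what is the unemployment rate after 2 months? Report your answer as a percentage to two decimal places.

With a fixed labor force, u_{t+1} = u_t + s·(1−u_t) − f·u_t = u_t·(1−s−f) + s.
Here 1−s−f = 0.671 and s = 0.031.
u_1 = 0.018300 × 0.671 + 0.031 = 0.043279.
u_2 = 0.043279 × 0.671 + 0.031 = 0.060040.

Unemployment rate after two months ≈ 6.00%.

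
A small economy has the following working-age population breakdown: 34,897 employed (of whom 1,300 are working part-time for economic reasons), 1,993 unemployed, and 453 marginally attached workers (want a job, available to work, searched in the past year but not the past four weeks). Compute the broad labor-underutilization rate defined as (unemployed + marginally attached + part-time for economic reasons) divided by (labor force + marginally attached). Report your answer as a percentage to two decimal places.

Labor force = 34,897 + 1,993 = 36,890.
Numerator = 1,993 + 453 + 1,300 = 3,746.
Denominator = 36,890 + 453 = 37,343.
Broad rate = 3,746 / 37,343 = 10.03%.

Broad underutilization rate ≈ 10.03%.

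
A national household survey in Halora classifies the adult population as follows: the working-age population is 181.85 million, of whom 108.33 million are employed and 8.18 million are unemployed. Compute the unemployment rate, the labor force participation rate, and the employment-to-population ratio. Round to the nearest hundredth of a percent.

Labor force = employed + unemployed = 108.33 + 8.18 = 116.51 million.
Unemployment rate = 8.18 / 116.51 = 7.02%.
Labor force participation rate = 116.51 / 181.85 = 64.07%.
Employment-population ratio = 108.33 / 181.85 = 59.57%.

Unemployment rate ≈ 7.02%; labor force participation rate ≈ 64.07%; employment-population ratio ≈ 59.57%.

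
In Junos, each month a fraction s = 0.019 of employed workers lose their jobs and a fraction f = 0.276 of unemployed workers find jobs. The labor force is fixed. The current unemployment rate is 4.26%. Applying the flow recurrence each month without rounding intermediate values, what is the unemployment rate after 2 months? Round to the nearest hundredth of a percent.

Unemployment rate after two months ≈ 5.36%.

With a fixed labor force, u_{t+1} = u_t + s·(1−u_t) − f·u_t = u_t·(1−s−f) + s.
Here 1−s−f = 0.705 and s = 0.019.
u_1 = 0.042600 × 0.705 + 0.019 = 0.049033.
u_2 = 0.049033 × 0.705 + 0.019 = 0.053568.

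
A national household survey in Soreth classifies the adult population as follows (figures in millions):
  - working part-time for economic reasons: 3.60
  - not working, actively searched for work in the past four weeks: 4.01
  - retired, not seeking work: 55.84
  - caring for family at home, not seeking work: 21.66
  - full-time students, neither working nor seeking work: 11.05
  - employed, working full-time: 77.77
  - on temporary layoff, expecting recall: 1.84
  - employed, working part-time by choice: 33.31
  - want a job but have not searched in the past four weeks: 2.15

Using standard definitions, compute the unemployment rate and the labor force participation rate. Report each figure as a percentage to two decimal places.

Unemployment rate ≈ 4.85%; labor force participation rate ≈ 57.06%.

Employed = 3.60 + 77.77 + 33.31 = 114.68 million (anyone who worked, including part-time for economic reasons, counts as employed).
Unemployed = 4.01 + 1.84 = 5.85 million (jobless and actively searching, or on temporary layoff).
Labor force = 114.68 + 5.85 = 120.53 million.
Not in labor force = 55.84 + 21.66 + 11.05 + 2.15 = 90.70 million (those not working and not actively searching are outside the labor force — including those who want a job but have given up searching).
Civilian working-age population = 120.53 + 90.70 = 211.23 million.
Unemployment rate = 5.85 / 120.53 = 4.85%.
Labor force participation rate = 120.53 / 211.23 = 57.06%.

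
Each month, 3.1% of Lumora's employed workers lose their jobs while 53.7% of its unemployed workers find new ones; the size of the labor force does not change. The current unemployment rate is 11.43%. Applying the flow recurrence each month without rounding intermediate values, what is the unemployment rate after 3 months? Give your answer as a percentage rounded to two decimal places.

Unemployment rate after three months ≈ 5.94%.

With a fixed labor force, u_{t+1} = u_t + s·(1−u_t) − f·u_t = u_t·(1−s−f) + s.
Here 1−s−f = 0.432 and s = 0.031.
u_1 = 0.114300 × 0.432 + 0.031 = 0.080378.
u_2 = 0.080378 × 0.432 + 0.031 = 0.065723.
u_3 = 0.065723 × 0.432 + 0.031 = 0.059392.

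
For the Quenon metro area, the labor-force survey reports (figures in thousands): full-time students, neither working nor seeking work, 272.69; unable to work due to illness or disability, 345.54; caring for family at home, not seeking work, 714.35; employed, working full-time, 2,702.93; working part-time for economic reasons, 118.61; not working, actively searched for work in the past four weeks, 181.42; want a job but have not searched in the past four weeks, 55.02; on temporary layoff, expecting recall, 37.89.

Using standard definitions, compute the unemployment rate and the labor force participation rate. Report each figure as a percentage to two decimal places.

Employed = 2,702.93 + 118.61 = 2,821.54 thousand (anyone who worked, including part-time for economic reasons, counts as employed).
Unemployed = 181.42 + 37.89 = 219.31 thousand (jobless and actively searching, or on temporary layoff).
Labor force = 2,821.54 + 219.31 = 3,040.85 thousand.
Not in labor force = 272.69 + 345.54 + 714.35 + 55.02 = 1,387.60 thousand (those not working and not actively searching are outside the labor force — including those who want a job but have given up searching).
Civilian working-age population = 3,040.85 + 1,387.60 = 4,428.45 thousand.
Unemployment rate = 219.31 / 3,040.85 = 7.21%.
Labor force participation rate = 3,040.85 / 4,428.45 = 68.67%.

Unemployment rate ≈ 7.21%; labor force participation rate ≈ 68.67%.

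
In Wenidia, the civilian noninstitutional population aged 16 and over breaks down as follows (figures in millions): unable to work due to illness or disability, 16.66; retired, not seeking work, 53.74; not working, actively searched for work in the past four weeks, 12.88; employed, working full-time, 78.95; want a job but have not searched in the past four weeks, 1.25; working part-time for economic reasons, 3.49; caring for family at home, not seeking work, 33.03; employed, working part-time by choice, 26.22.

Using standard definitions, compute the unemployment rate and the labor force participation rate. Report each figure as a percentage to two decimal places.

Unemployment rate ≈ 10.60%; labor force participation rate ≈ 53.73%.

Employed = 78.95 + 3.49 + 26.22 = 108.66 million (anyone who worked, including part-time for economic reasons, counts as employed).
Unemployed = 12.88 million.
Labor force = 108.66 + 12.88 = 121.54 million.
Not in labor force = 16.66 + 53.74 + 1.25 + 33.03 = 104.68 million (those not working and not actively searching are outside the labor force — including those who want a job but have given up searching).
Civilian working-age population = 121.54 + 104.68 = 226.22 million.
Unemployment rate = 12.88 / 121.54 = 10.60%.
Labor force participation rate = 121.54 / 226.22 = 53.73%.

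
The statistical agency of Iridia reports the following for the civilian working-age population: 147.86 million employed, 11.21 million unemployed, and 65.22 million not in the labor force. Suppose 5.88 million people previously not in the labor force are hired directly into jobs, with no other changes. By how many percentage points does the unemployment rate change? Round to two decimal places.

Initially, labor force = 147.86 + 11.21 = 159.07 million, so u = 11.21/159.07 = 7.05%.
After the change, employed and labor force both rise by 5.88; unemployed unchanged → E = 153.74, U = 11.21, labor force = 164.95 million.
New unemployment rate = 11.21 / 164.95 = 6.80%.
Change = 6.80% − 7.05% = −0.25 percentage points.

The unemployment rate changes by −0.25 percentage points.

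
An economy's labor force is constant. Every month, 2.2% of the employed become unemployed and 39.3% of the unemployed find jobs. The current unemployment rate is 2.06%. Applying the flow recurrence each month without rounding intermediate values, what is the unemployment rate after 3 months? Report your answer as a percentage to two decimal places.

With a fixed labor force, u_{t+1} = u_t + s·(1−u_t) − f·u_t = u_t·(1−s−f) + s.
Here 1−s−f = 0.585 and s = 0.022.
u_1 = 0.020600 × 0.585 + 0.022 = 0.034051.
u_2 = 0.034051 × 0.585 + 0.022 = 0.041920.
u_3 = 0.041920 × 0.585 + 0.022 = 0.046523.

Unemployment rate after three months ≈ 4.65%.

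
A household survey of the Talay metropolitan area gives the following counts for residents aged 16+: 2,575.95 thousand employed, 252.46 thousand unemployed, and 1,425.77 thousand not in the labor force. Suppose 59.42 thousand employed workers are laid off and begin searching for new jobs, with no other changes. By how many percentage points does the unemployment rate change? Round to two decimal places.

Initially, labor force = 2,575.95 + 252.46 = 2,828.41 thousand, so u = 252.46/2,828.41 = 8.93%.
After the change, employed falls and unemployed rises by 59.42; labor force unchanged → E = 2,516.53, U = 311.88, labor force = 2,828.41 thousand.
New unemployment rate = 311.88 / 2,828.41 = 11.03%.
Change = 11.03% − 8.93% = +2.10 percentage points.

The unemployment rate changes by +2.10 percentage points.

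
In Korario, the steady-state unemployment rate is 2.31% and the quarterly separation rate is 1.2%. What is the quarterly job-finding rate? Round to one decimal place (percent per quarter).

Job-finding rate ≈ 50.7% per quarter.

From u* = s/(s+f): f = s·(1−u)/u.
f = 1.2 × (1 − 0.0231) / 0.0231 = 1.1723 / 0.0231 ≈ 50.7% per quarter.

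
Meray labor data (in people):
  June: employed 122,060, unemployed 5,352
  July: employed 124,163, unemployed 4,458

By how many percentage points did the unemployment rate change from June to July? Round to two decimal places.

The unemployment rate changed by −0.73 percentage points.

June: labor force = 122,060 + 5,352 = 127,412; u = 5,352/127,412 = 4.20%.
July: labor force = 124,163 + 4,458 = 128,621; u = 4,458/128,621 = 3.47%.
Change = 3.47% − 4.20% = −0.73 pp.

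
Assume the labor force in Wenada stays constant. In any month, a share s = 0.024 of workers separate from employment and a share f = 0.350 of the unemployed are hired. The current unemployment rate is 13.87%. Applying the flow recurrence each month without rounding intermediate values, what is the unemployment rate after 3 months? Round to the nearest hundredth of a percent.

With a fixed labor force, u_{t+1} = u_t + s·(1−u_t) − f·u_t = u_t·(1−s−f) + s.
Here 1−s−f = 0.626 and s = 0.024.
u_1 = 0.138700 × 0.626 + 0.024 = 0.110826.
u_2 = 0.110826 × 0.626 + 0.024 = 0.093377.
u_3 = 0.093377 × 0.626 + 0.024 = 0.082454.

Unemployment rate after three months ≈ 8.25%.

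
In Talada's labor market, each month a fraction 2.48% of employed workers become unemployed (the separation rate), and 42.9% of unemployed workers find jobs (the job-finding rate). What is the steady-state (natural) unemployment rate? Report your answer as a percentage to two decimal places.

Steady-state unemployment rate ≈ 5.46%.

At steady state the flows balance: s·E = f·U, so U/(E+U) = s/(s+f).
u* = 2.48 / (2.48 + 42.9) = 2.48 / 45.38 = 5.46%.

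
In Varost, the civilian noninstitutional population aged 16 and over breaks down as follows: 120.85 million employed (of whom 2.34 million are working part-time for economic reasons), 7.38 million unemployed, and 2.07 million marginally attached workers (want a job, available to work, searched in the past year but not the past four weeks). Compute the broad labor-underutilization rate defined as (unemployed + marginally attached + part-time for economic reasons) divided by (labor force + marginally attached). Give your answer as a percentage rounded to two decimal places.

Labor force = 120.85 + 7.38 = 128.23 million.
Numerator = 7.38 + 2.07 + 2.34 = 11.79 million.
Denominator = 128.23 + 2.07 = 130.30 million.
Broad rate = 11.79 / 130.30 = 9.05%.

Broad underutilization rate ≈ 9.05%.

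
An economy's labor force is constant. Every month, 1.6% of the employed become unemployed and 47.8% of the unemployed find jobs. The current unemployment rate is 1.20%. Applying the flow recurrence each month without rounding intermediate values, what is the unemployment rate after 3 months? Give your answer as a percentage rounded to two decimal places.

With a fixed labor force, u_{t+1} = u_t + s·(1−u_t) − f·u_t = u_t·(1−s−f) + s.
Here 1−s−f = 0.506 and s = 0.016.
u_1 = 0.012000 × 0.506 + 0.016 = 0.022072.
u_2 = 0.022072 × 0.506 + 0.016 = 0.027168.
u_3 = 0.027168 × 0.506 + 0.016 = 0.029747.

Unemployment rate after three months ≈ 2.97%.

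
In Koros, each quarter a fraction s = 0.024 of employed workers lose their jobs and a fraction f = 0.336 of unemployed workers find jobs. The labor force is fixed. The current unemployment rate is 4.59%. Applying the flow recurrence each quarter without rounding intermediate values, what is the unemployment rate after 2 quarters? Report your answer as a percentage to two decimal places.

Unemployment rate after two quarters ≈ 5.82%.

With a fixed labor force, u_{t+1} = u_t + s·(1−u_t) − f·u_t = u_t·(1−s−f) + s.
Here 1−s−f = 0.640 and s = 0.024.
u_1 = 0.045900 × 0.640 + 0.024 = 0.053376.
u_2 = 0.053376 × 0.640 + 0.024 = 0.058161.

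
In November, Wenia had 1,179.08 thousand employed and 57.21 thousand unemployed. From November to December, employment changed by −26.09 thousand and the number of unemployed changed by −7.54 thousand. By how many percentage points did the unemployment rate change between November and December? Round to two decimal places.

November: labor force = 1,179.08 + 57.21 = 1,236.29; u = 57.21/1,236.29 = 4.63%.
December: labor force = 1,152.99 + 49.67 = 1,202.66; u = 49.67/1,202.66 = 4.13%.
Change = 4.13% − 4.63% = −0.50 pp.

The unemployment rate changed by −0.50 percentage points.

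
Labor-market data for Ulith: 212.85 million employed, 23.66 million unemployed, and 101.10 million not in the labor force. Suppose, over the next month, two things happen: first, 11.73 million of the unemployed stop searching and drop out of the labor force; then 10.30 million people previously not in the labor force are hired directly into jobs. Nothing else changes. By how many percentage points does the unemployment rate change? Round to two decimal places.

The unemployment rate changes by −4.93 percentage points.

Initially, labor force = 212.85 + 23.66 = 236.51 million, so u = 23.66/236.51 = 10.00%.
After the first change, unemployed and labor force both fall by 11.73 → E = 212.85, U = 11.93, labor force = 224.78 million.
After the second change, employed and labor force both rise by 10.30; unemployed unchanged → E = 223.15, U = 11.93, labor force = 235.08 million.
New unemployment rate = 11.93 / 235.08 = 5.07%.
Change = 5.07% − 10.00% = −4.93 percentage points.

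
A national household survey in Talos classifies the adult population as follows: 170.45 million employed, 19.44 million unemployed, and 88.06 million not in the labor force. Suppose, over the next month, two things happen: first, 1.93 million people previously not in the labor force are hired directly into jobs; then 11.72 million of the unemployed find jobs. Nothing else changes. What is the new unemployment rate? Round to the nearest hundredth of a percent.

Initially, labor force = 170.45 + 19.44 = 189.89 million, so u = 19.44/189.89 = 10.24%.
After the first change, employed and labor force both rise by 1.93; unemployed unchanged → E = 172.38, U = 19.44, labor force = 191.82 million.
After the second change, unemployed falls and employed rises by 11.72; labor force unchanged → E = 184.10, U = 7.72, labor force = 191.82 million.
New unemployment rate = 7.72 / 191.82 = 4.02%.

New unemployment rate ≈ 4.02%.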